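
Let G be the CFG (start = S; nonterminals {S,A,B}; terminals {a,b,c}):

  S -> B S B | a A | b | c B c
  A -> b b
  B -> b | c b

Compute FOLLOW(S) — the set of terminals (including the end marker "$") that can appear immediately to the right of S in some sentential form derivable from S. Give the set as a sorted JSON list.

FIRST sets, iterate to fixpoint:
pass 1:
  A via A→b b: +{b}
  B via B→b: +{b}
  B via B→c b: +{c}
  S via S→B S B: +{b,c}
  S via S→a A: +{a}
  FIRST(S)={a,b,c}  FIRST(A)={b}  FIRST(B)={b,c}
pass 2: (stable)
  FIRST(S)={a,b,c}  FIRST(A)={b}  FIRST(B)={b,c}

Compute FOLLOW by fixpoint:
seed FOLLOW(S) with $
pass 1:
  S→B S B: FOLLOW(B) ⊇ FIRST(S) = {a,b,c}; new: +{a,b,c}
  S→B S B: FOLLOW(S) ⊇ FIRST(B) = {b,c}; new: +{b,c}
  S→B S B: FOLLOW(B) ⊇ FOLLOW(S) ⊇ {$,b,c}; new: +{$}
  S→a A: FOLLOW(A) ⊇ FOLLOW(S) ⊇ {$,b,c}; new: +{$,b,c}
  S: {$,b,c}  A: {$,b,c}  B: {$,a,b,c}
pass 2: (no change)
  S: {$,b,c}  A: {$,b,c}  B: {$,a,b,c}

FOLLOW(S) = ["$", "b", "c"]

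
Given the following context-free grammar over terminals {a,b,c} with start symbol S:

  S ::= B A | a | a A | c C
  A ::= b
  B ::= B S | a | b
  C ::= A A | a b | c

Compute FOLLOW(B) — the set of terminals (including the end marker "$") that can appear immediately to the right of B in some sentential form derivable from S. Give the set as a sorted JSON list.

FIRST sets, iterate to fixpoint:
[1]
  A via A→b: +{b}
  B via B→a: +{a}
  B via B→b: +{b}
  C via C→A A: +{b}
  C via C→a b: +{a}
  C via C→c: +{c}
  S via S→B A: +{a,b}
  S via S→c C: +{c}
  FIRST(S)={a,b,c}  FIRST(A)={b}  FIRST(B)={a,b}  FIRST(C)={a,b,c}
[2] done
  FIRST(S)={a,b,c}  FIRST(A)={b}  FIRST(B)={a,b}  FIRST(C)={a,b,c}

Compute FOLLOW by fixpoint:
seed FOLLOW(S) with $
[1]
  B→B S: FOLLOW(B) ⊇ FIRST(S) = {a,b,c}; new: +{a,b,c}
  B→B S: FOLLOW(S) ⊇ FOLLOW(B) ⊇ {a,b,c}; new: +{a,b,c}
  C→A A: FOLLOW(A) ⊇ FIRST(A) = {b}; new: +{b}
  S→B A: FOLLOW(A) ⊇ FOLLOW(S) ⊇ {$,a,b,c}; new: +{$,a,c}
  S→c C: FOLLOW(C) ⊇ FOLLOW(S) ⊇ {$,a,b,c}; new: +{$,a,b,c}
  FOLLOW[S]={$,a,b,c}  FOLLOW[A]={$,a,b,c}  FOLLOW[B]={a,b,c}  FOLLOW[C]={$,a,b,c}
[2] (no change)
  FOLLOW[S]={$,a,b,c}  FOLLOW[A]={$,a,b,c}  FOLLOW[B]={a,b,c}  FOLLOW[C]={$,a,b,c}

FOLLOW(B) = ["a", "b", "c"]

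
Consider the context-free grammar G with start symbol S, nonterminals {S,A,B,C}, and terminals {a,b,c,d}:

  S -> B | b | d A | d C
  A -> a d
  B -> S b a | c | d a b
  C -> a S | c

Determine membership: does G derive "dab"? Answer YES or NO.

CNF form of G:
  S -> S X5 | T1 A | T1 C | T1 X6 | b | c
  A -> T0 T1
  B -> S X3 | T1 X4 | c
  C -> T0 S | c
  T0 -> a
  T1 -> d
  T2 -> b
  X3 -> T2 T0
  X4 -> T0 T2
  X5 -> T2 T0
  X6 -> T0 T2

CYK table (by increasing span):
  [0..0]={T1}  "d"  orig:{}
  [1..1]={T0}  "a"  orig:{}
  [2..2]={S,T2}  "b"  orig:{S}
  [0..1]=∅  "da"
  [1..2]={C,X4,X6}  "ab"  orig:{C}
  [0..2]={B,S}  "dab"

S ∈ T[0,2] ⇒ YES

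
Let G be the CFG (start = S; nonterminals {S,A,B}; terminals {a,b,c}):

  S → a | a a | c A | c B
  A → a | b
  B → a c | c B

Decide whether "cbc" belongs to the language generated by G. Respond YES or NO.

Convert to CNF:
  S -> T0 T0 | T1 A | T1 B | a
  A -> a | b
  B -> T0 T1 | T1 B
  T0 -> a
  T1 -> c

CYK table (by increasing span):
  T[0,0] 'c' = {T1}  orig:{}
  T[1,1] 'b' = {A}
  T[2,2] 'c' = {T1}  orig:{}
  T[0,1] 'cb' = {S}
  T[1,2] 'bc' = ∅
  T[0,2] 'cbc' = ∅

S ∉ T[0,2] ⇒ NO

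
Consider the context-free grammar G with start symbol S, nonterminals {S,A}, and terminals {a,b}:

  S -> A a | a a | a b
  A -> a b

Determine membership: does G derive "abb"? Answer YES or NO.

CNF form of G:
  S -> A T0 | T0 T0 | T0 T1
  A -> T0 T1
  T0 -> a
  T1 -> b

Fill CYK table bottom-up:
  [0..0]={T0}  "a"  orig:{}
  [1..1]={T1}  "b"  orig:{}
  [2..2]={T1}  "b"  orig:{}
  [0..1]={A,S}  "ab"
  [1..2]=∅  "bb"
  [0..2]=∅  "abb"

S ∉ T[0,2] ⇒ NO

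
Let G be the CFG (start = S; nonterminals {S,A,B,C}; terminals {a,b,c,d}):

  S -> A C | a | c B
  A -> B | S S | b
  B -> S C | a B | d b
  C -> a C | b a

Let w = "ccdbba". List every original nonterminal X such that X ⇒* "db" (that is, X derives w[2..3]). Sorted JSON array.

CNF form of G:
  S -> A C | T3 B | a
  A -> S C | S S | T0 B | T1 T2 | b
  B -> S C | T0 B | T1 T2
  C -> T0 C | T2 T0
  T0 -> a
  T1 -> d
  T2 -> b
  T3 -> c

Fill CYK table bottom-up — only the sub-triangle for w[2..3]:
  [2..2]={T1}  "d"  orig:{}
  [3..3]={A,T2}  "b"  orig:{A}
  [2..3]={A,B}  "db"

Original NTs in T[2,3] deriving "db": ["A", "B"]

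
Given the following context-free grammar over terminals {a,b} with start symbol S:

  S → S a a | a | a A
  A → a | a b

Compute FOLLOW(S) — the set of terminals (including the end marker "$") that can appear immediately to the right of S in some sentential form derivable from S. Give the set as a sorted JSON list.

FIRST sets, iterate to fixpoint:
round 1:
  A via A→a: +{a}
  S via S→a: +{a}
  FIRST(S)={a}  FIRST(A)={a}
round 2: (no change)
  FIRST(S)={a}  FIRST(A)={a}

FOLLOW sets:
FOLLOW(S) := {$}
round 1:
  S→S a a: FOLLOW(S) ⊇ FIRST(a) = {a}; new: +{a}
  S→a A: FOLLOW(A) ⊇ FOLLOW(S) ⊇ {$,a}; new: +{$,a}
  S: {$,a}  A: {$,a}
round 2: done
  S: {$,a}  A: {$,a}

FOLLOW(S) = ["$", "a"]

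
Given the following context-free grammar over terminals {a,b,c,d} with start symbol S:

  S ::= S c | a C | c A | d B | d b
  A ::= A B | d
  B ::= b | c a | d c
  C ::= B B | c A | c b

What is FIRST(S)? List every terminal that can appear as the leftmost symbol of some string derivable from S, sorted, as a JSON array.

Compute FIRST by fixpoint:
pass 1:
  A via A→d: +{d}
  B via B→b: +{b}
  B via B→c a: +{c}
  B via B→d c: +{d}
  C via C→B B: +{b,c,d}
  S via S→a C: +{a}
  S via S→c A: +{c}
  S via S→d B: +{d}
  FIRST[S]={a,c,d}  FIRST[A]={d}  FIRST[B]={b,c,d}  FIRST[C]={b,c,d}
pass 2: done
  FIRST[S]={a,c,d}  FIRST[A]={d}  FIRST[B]={b,c,d}  FIRST[C]={b,c,d}

FIRST(S) = ["a", "c", "d"]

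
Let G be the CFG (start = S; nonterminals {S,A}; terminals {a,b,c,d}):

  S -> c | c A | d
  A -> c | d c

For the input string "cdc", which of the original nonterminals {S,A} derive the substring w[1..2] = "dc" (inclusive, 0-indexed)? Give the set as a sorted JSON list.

CNF form of G:
  S -> T1 A | c | d
  A -> T0 T1 | c
  T0 -> d
  T1 -> c

CYK table (by increasing span) — only the sub-triangle for w[1..2]:
  cell(1,1) d: {S,T0}  orig:{S}
  cell(2,2) c: {A,S,T1}  orig:{A,S}
  cell(1,2) dc: {A}

Original NTs in T[1,2] deriving "dc": ["A"]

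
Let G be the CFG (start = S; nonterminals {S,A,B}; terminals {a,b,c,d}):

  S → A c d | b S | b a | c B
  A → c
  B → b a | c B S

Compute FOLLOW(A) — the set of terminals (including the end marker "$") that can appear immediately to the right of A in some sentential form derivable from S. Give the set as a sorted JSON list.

FIRST iteration:
pass 1:
  A via A→c: +{c}
  B via B→b a: +{b}
  B via B→c B S: +{c}
  S via S→A c d: +{c}
  S via S→b S: +{b}
  FIRST[S]={b,c}  FIRST[A]={c}  FIRST[B]={b,c}
pass 2: (no change)
  FIRST[S]={b,c}  FIRST[A]={c}  FIRST[B]={b,c}

FOLLOW sets:
FOLLOW(S) := {$}
iter 1:
  B→c B S: FOLLOW(B) ⊇ FIRST(S) = {b,c}; new: +{b,c}
  B→c B S: FOLLOW(S) ⊇ FOLLOW(B) ⊇ {b,c}; new: +{b,c}
  S→A c d: FOLLOW(A) ⊇ FIRST(c) = {c}; new: +{c}
  S→c B: FOLLOW(B) ⊇ FOLLOW(S) ⊇ {$,b,c}; new: +{$}
  FOLLOW[S]={$,b,c}  FOLLOW[A]={c}  FOLLOW[B]={$,b,c}
iter 2: (no change)
  FOLLOW[S]={$,b,c}  FOLLOW[A]={c}  FOLLOW[B]={$,b,c}

FOLLOW(A) = ["c"]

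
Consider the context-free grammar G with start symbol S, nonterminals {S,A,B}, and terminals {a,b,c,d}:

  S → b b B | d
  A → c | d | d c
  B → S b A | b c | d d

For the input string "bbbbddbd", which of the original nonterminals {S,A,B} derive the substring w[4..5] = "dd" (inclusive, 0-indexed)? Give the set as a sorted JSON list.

Convert to CNF:
  S -> T2 X4 | d
  A -> T0 T1 | c | d
  B -> S X3 | T0 T0 | T2 T1
  T0 -> d
  T1 -> c
  T2 -> b
  X3 -> T2 A
  X4 -> T2 B

CYK fill, restricted to cells inside w[4..5]:
  [4..4]={A,S,T0}  "d"  orig:{A,S}
  [5..5]={A,S,T0}  "d"  orig:{A,S}
  [4..5]={B}  "dd"

Original NTs in T[4,5] deriving "dd": ["B"]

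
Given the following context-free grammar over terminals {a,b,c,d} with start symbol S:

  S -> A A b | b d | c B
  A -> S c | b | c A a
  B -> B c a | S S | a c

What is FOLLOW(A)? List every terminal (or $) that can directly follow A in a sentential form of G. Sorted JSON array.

FIRST sets, iterate to fixpoint:
round 1:
  A via A→b: +{b}
  A via A→c A a: +{c}
  B via B→a c: +{a}
  S via S→A A b: +{b,c}
  S: {b,c}  A: {b,c}  B: {a}
round 2:
  B via B→S S: +{b,c}
  S: {b,c}  A: {b,c}  B: {a,b,c}
round 3: (stable)
  S: {b,c}  A: {b,c}  B: {a,b,c}

FOLLOW iteration:
FOLLOW(S) := {$}
pass 1:
  A→S c: FOLLOW(S) ⊇ FIRST(c) = {c}; new: +{c}
  A→c A a: FOLLOW(A) ⊇ FIRST(a) = {a}; new: +{a}
  B→B c a: FOLLOW(B) ⊇ FIRST(c) = {c}; new: +{c}
  B→S S: FOLLOW(S) ⊇ FIRST(S) = {b,c}; new: +{b}
  S→A A b: FOLLOW(A) ⊇ FIRST(A) = {b,c}; new: +{b,c}
  S→c B: FOLLOW(B) ⊇ FOLLOW(S) ⊇ {$,b,c}; new: +{$,b}
  FOLLOW(S)={$,b,c}  FOLLOW(A)={a,b,c}  FOLLOW(B)={$,b,c}
pass 2: (stable)
  FOLLOW(S)={$,b,c}  FOLLOW(A)={a,b,c}  FOLLOW(B)={$,b,c}

FOLLOW(A) = ["a", "b", "c"]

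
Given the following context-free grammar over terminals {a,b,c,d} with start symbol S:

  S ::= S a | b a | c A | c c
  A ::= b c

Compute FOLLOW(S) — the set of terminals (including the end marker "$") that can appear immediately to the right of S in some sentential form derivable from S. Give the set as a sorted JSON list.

Compute FIRST by fixpoint:
[1]
  A via A→b c: +{b}
  S via S→b a: +{b}
  S via S→c A: +{c}
  S: {b,c}  A: {b}
[2] — fixpoint
  S: {b,c}  A: {b}

Compute FOLLOW by fixpoint:
FOLLOW(S) := {$}
[1]
  S→S a: FOLLOW(S) ⊇ FIRST(a) = {a}; new: +{a}
  S→c A: FOLLOW(A) ⊇ FOLLOW(S) ⊇ {$,a}; new: +{$,a}
  FOLLOW[S]={$,a}  FOLLOW[A]={$,a}
[2] done
  FOLLOW[S]={$,a}  FOLLOW[A]={$,a}

FOLLOW(S) = ["$", "a"]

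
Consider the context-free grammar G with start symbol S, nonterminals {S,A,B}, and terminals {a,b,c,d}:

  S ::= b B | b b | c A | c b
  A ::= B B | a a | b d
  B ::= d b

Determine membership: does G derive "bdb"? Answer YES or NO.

CNF form of G:
  S -> T1 B | T1 T1 | T3 A | T3 T1
  A -> B B | T0 T0 | T1 T2
  B -> T2 T1
  T0 -> a
  T1 -> b
  T2 -> d
  T3 -> c

Fill CYK table bottom-up:
  cell(0,0) b: {T1}  orig:{}
  cell(1,1) d: {T2}  orig:{}
  cell(2,2) b: {T1}  orig:{}
  cell(0,1) bd: {A}
  cell(1,2) db: {B}
  cell(0,2) bdb: {S}

S ∈ T[0,2] ⇒ YES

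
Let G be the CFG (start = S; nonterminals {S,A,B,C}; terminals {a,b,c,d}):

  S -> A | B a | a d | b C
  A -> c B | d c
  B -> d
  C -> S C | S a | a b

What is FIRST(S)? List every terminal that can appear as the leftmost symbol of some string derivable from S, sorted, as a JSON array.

FIRST sets, iterate to fixpoint:
[1]
  A via A→c B: +{c}
  A via A→d c: +{d}
  B via B→d: +{d}
  C via C→a b: +{a}
  S via S→A: +{c,d}
  S via S→a d: +{a}
  S via S→b C: +{b}
  FIRST(S)={a,b,c,d}  FIRST(A)={c,d}  FIRST(B)={d}  FIRST(C)={a}
[2]
  C via C→S C: +{b,c,d}
  FIRST(S)={a,b,c,d}  FIRST(A)={c,d}  FIRST(B)={d}  FIRST(C)={a,b,c,d}
[3] done
  FIRST(S)={a,b,c,d}  FIRST(A)={c,d}  FIRST(B)={d}  FIRST(C)={a,b,c,d}

FIRST(S) = ["a", "b", "c", "d"]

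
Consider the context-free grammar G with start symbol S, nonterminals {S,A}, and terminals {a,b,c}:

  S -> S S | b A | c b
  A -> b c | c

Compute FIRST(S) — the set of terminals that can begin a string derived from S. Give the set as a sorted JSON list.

FIRST sets, iterate to fixpoint:
[1]
  A via A→b c: +{b}
  A via A→c: +{c}
  S via S→b A: +{b}
  S via S→c b: +{c}
  FIRST(S)={b,c}  FIRST(A)={b,c}
[2] (no change)
  FIRST(S)={b,c}  FIRST(A)={b,c}

FIRST(S) = ["b", "c"]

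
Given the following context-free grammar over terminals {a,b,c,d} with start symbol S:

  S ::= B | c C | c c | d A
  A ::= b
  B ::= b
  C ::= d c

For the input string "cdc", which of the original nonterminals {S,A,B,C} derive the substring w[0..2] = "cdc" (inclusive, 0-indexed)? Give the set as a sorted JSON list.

Convert to CNF:
  S -> T0 A | T1 C | T1 T1 | b
  A -> b
  B -> b
  C -> T0 T1
  T0 -> d
  T1 -> c

CYK fill — only the sub-triangle for w[0..2]:
  cell(0,0) c: {T1}  orig:{}
  cell(1,1) d: {T0}  orig:{}
  cell(2,2) c: {T1}  orig:{}
  cell(0,1) cd: ∅
  cell(1,2) dc: {C}
  cell(0,2) cdc: {S}

Original NTs in T[0,2] deriving "cdc": ["S"]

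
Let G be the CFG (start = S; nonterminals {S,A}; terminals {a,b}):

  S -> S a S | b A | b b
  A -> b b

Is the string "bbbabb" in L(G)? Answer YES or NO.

Convert to CNF:
  S -> S X2 | T0 A | T0 T0
  A -> T0 T0
  T0 -> b
  T1 -> a
  X2 -> T1 S

Fill CYK table bottom-up:
  cell(0,0) b: {T0}  orig:{}
  cell(1,1) b: {T0}  orig:{}
  cell(2,2) b: {T0}  orig:{}
  cell(3,3) a: {T1}  orig:{}
  cell(4,4) b: {T0}  orig:{}
  cell(5,5) b: {T0}  orig:{}
  cell(0,1) bb: {A,S}
  cell(1,2) bb: {A,S}
  cell(2,3) ba: ∅
  cell(3,4) ab: ∅
  cell(4,5) bb: {A,S}
  cell(0,2) bbb: {S}
  cell(1,3) bba: ∅
  cell(2,4) bab: ∅
  cell(3,5) abb: {X2}  orig:{}
  cell(0,3) bbba: ∅
  cell(1,4) bbab: ∅
  cell(2,5) babb: ∅
  cell(0,4) bbbab: ∅
  cell(1,5) bbabb: {S}
  cell(0,5) bbbabb: {S}

S ∈ T[0,5] ⇒ YES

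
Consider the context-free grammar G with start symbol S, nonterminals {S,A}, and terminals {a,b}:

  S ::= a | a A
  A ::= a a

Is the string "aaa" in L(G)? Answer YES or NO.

CNF form of G:
  S -> T0 A | a
  A -> T0 T0
  T0 -> a

Fill CYK table bottom-up:
  [0..0]={S,T0}  "a"  orig:{S}
  [1..1]={S,T0}  "a"  orig:{S}
  [2..2]={S,T0}  "a"  orig:{S}
  [0..1]={A}  "aa"
  [1..2]={A}  "aa"
  [0..2]={S}  "aaa"

S ∈ T[0,2] ⇒ YES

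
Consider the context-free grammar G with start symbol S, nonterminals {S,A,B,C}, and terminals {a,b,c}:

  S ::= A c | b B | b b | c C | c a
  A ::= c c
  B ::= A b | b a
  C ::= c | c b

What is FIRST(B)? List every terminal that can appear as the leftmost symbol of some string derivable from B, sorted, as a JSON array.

Compute FIRST by fixpoint:
round 1:
  A via A→c c: +{c}
  B via B→A b: +{c}
  B via B→b a: +{b}
  C via C→c: +{c}
  S via S→A c: +{c}
  S via S→b B: +{b}
  FIRST(S)={b,c}  FIRST(A)={c}  FIRST(B)={b,c}  FIRST(C)={c}
round 2: (stable)
  FIRST(S)={b,c}  FIRST(A)={c}  FIRST(B)={b,c}  FIRST(C)={c}

FIRST(B) = ["b", "c"]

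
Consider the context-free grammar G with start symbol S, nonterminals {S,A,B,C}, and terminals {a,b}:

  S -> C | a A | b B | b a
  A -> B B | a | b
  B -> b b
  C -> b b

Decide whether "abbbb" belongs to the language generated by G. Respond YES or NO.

CNF form of G:
  S -> T0 B | T0 T0 | T0 T1 | T1 A
  A -> B B | a | b
  B -> T0 T0
  C -> T0 T0
  T0 -> b
  T1 -> a

Fill CYK table bottom-up:
  cell(0,0) a: {A,T1}  orig:{A}
  cell(1,1) b: {A,T0}  orig:{A}
  cell(2,2) b: {A,T0}  orig:{A}
  cell(3,3) b: {A,T0}  orig:{A}
  cell(4,4) b: {A,T0}  orig:{A}
  cell(0,1) ab: {S}
  cell(1,2) bb: {B,C,S}
  cell(2,3) bb: {B,C,S}
  cell(3,4) bb: {B,C,S}
  cell(0,2) abb: ∅
  cell(1,3) bbb: {S}
  cell(2,4) bbb: {S}
  cell(0,3) abbb: ∅
  cell(1,4) bbbb: {A}
  cell(0,4) abbbb: {S}

S ∈ T[0,4] ⇒ YES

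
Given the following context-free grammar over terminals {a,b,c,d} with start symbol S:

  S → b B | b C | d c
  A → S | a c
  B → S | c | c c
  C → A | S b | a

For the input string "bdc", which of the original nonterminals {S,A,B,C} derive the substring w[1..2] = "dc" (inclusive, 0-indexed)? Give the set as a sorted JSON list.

CNF form of G:
  S -> T2 B | T2 C | T3 T1
  A -> T0 T1 | T2 B | T2 C | T3 T1
  B -> T1 T1 | T2 B | T2 C | T3 T1 | c
  C -> S T2 | T0 T1 | T2 B | T2 C | T3 T1 | a
  T0 -> a
  T1 -> c
  T2 -> b
  T3 -> d

Fill CYK table bottom-up, restricted to cells inside w[1..2]:
  cell(1,1) d: {T3}  orig:{}
  cell(2,2) c: {B,T1}  orig:{B}
  cell(1,2) dc: {A,B,C,S}

Original NTs in T[1,2] deriving "dc": ["A", "B", "C", "S"]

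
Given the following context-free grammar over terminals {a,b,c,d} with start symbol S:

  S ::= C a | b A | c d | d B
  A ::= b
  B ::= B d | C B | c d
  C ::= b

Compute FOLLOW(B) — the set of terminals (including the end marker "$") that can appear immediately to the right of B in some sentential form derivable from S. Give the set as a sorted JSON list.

FIRST iteration:
iter 1:
  A via A→b: +{b}
  B via B→c d: +{c}
  C via C→b: +{b}
  S via S→C a: +{b}
  S via S→c d: +{c}
  S via S→d B: +{d}
  FIRST(S)={b,c,d}  FIRST(A)={b}  FIRST(B)={c}  FIRST(C)={b}
iter 2:
  B via B→C B: +{b}
  FIRST(S)={b,c,d}  FIRST(A)={b}  FIRST(B)={b,c}  FIRST(C)={b}
iter 3: (no change)
  FIRST(S)={b,c,d}  FIRST(A)={b}  FIRST(B)={b,c}  FIRST(C)={b}

Compute FOLLOW by fixpoint:
FOLLOW(S) := {$}
[1]
  B→B d: FOLLOW(B) ⊇ FIRST(d) = {d}; new: +{d}
  B→C B: FOLLOW(C) ⊇ FIRST(B) = {b,c}; new: +{b,c}
  S→C a: FOLLOW(C) ⊇ FIRST(a) = {a}; new: +{a}
  S→b A: FOLLOW(A) ⊇ FOLLOW(S) ⊇ {$}; new: +{$}
  S→d B: FOLLOW(B) ⊇ FOLLOW(S) ⊇ {$}; new: +{$}
  S: {$}  A: {$}  B: {$,d}  C: {a,b,c}
[2] — fixpoint
  S: {$}  A: {$}  B: {$,d}  C: {a,b,c}

FOLLOW(B) = ["$", "d"]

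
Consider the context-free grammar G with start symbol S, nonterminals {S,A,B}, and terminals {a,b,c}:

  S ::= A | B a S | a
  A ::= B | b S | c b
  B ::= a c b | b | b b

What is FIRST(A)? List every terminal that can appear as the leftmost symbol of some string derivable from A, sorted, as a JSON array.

Compute FIRST by fixpoint:
pass 1:
  A via A→b S: +{b}
  A via A→c b: +{c}
  B via B→a c b: +{a}
  B via B→b: +{b}
  S via S→A: +{b,c}
  S via S→B a S: +{a}
  FIRST(S)={a,b,c}  FIRST(A)={b,c}  FIRST(B)={a,b}
pass 2:
  A via A→B: +{a}
  FIRST(S)={a,b,c}  FIRST(A)={a,b,c}  FIRST(B)={a,b}
pass 3: — fixpoint
  FIRST(S)={a,b,c}  FIRST(A)={a,b,c}  FIRST(B)={a,b}

FIRST(A) = ["a", "b", "c"]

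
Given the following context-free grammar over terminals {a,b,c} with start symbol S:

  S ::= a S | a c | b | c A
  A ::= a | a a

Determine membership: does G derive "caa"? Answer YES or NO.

CNF form of G:
  S -> T0 S | T0 T1 | T1 A | b
  A -> T0 T0 | a
  T0 -> a
  T1 -> c

CYK table (by increasing span):
  T[0,0] 'c' = {T1}  orig:{}
  T[1,1] 'a' = {A,T0}  orig:{A}
  T[2,2] 'a' = {A,T0}  orig:{A}
  T[0,1] 'ca' = {S}
  T[1,2] 'aa' = {A}
  T[0,2] 'caa' = {S}

S ∈ T[0,2] ⇒ YES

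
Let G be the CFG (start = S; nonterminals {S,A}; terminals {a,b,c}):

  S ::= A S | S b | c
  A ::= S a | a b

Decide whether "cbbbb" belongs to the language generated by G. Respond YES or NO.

Convert to CNF:
  S -> A S | S T1 | c
  A -> S T0 | T0 T1
  T0 -> a
  T1 -> b

CYK table (by increasing span):
  [0..0]={S}  "c"
  [1..1]={T1}  "b"  orig:{}
  [2..2]={T1}  "b"  orig:{}
  [3..3]={T1}  "b"  orig:{}
  [4..4]={T1}  "b"  orig:{}
  [0..1]={S}  "cb"
  [1..2]=∅  "bb"
  [2..3]=∅  "bb"
  [3..4]=∅  "bb"
  [0..2]={S}  "cbb"
  [1..3]=∅  "bbb"
  [2..4]=∅  "bbb"
  [0..3]={S}  "cbbb"
  [1..4]=∅  "bbbb"
  [0..4]={S}  "cbbbb"

S ∈ T[0,4] ⇒ YES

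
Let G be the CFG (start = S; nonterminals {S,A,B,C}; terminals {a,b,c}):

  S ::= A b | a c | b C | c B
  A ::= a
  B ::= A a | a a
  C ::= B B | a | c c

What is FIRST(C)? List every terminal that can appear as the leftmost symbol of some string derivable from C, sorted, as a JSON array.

FIRST iteration:
[1]
  A via A→a: +{a}
  B via B→A a: +{a}
  C via C→B B: +{a}
  C via C→c c: +{c}
  S via S→A b: +{a}
  S via S→b C: +{b}
  S via S→c B: +{c}
  FIRST[S]={a,b,c}  FIRST[A]={a}  FIRST[B]={a}  FIRST[C]={a,c}
[2] done
  FIRST[S]={a,b,c}  FIRST[A]={a}  FIRST[B]={a}  FIRST[C]={a,c}

FIRST(C) = ["a", "c"]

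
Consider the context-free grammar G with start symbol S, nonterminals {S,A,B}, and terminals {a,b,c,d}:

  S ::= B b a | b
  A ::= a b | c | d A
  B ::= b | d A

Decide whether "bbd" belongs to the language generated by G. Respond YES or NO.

CNF form of G:
  S -> B X3 | b
  A -> T0 T1 | T2 A | c
  B -> T2 A | b
  T0 -> a
  T1 -> b
  T2 -> d
  X3 -> T1 T0

Fill CYK table bottom-up:
  [0..0]={B,S,T1}  "b"  orig:{B,S}
  [1..1]={B,S,T1}  "b"  orig:{B,S}
  [2..2]={T2}  "d"  orig:{}
  [0..1]=∅  "bb"
  [1..2]=∅  "bd"
  [0..2]=∅  "bbd"

S ∉ T[0,2] ⇒ NO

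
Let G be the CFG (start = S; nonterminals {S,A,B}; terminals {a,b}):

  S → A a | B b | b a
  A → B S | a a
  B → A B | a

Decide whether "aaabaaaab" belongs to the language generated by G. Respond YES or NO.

Convert to CNF:
  S -> A T0 | B T1 | T1 T0
  A -> B S | T0 T0
  B -> A B | a
  T0 -> a
  T1 -> b

CYK table (by increasing span):
  [0..0]={B,T0}  "a"  orig:{B}
  [1..1]={B,T0}  "a"  orig:{B}
  [2..2]={B,T0}  "a"  orig:{B}
  [3..3]={T1}  "b"  orig:{}
  [4..4]={B,T0}  "a"  orig:{B}
  [5..5]={B,T0}  "a"  orig:{B}
  [6..6]={B,T0}  "a"  orig:{B}
  [7..7]={B,T0}  "a"  orig:{B}
  [8..8]={T1}  "b"  orig:{}
  [0..1]={A}  "aa"
  [1..2]={A}  "aa"
  [2..3]={S}  "ab"
  [3..4]={S}  "ba"
  [4..5]={A}  "aa"
  [5..6]={A}  "aa"
  [6..7]={A}  "aa"
  [7..8]={S}  "ab"
  [0..2]={B,S}  "aaa"
  [1..3]={A}  "aab"
  [2..4]={A}  "aba"
  [3..5]=∅  "baa"
  [4..6]={B,S}  "aaa"
  [5..7]={B,S}  "aaa"
  [6..8]={A}  "aab"
  [0..3]={S}  "aaab"
  [1..4]={B,S}  "aaba"
  [2..5]={B,S}  "abaa"
  [3..6]=∅  "baaa"
  [4..7]={A}  "aaaa"
  [5..8]={S}  "aaab"
  [0..4]={A}  "aaaba"
  [1..5]={A}  "aabaa"
  [2..6]=∅  "abaaa"
  [3..7]=∅  "baaaa"
  [4..8]={A}  "aaaab"
  [0..5]={B,S}  "aaabaa"
  [1..6]={B,S}  "aabaaa"
  [2..7]={B}  "abaaaa"
  [3..8]=∅  "baaaab"
  [0..6]={A}  "aaabaaa"
  [1..7]={A}  "aabaaaa"
  [2..8]={S}  "abaaaab"
  [0..7]={B,S}  "aaabaaaa"
  [1..8]={A}  "aabaaaab"
  [0..8]={S}  "aaabaaaab"

S ∈ T[0,8] ⇒ YES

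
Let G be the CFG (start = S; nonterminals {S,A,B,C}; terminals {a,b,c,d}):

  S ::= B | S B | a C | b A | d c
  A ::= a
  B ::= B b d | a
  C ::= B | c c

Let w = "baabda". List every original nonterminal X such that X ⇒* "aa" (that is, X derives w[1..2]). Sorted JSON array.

Convert to CNF:
  S -> B X6 | S B | T0 A | T1 T2 | T3 C | a
  A -> a
  B -> B X4 | a
  C -> B X5 | T2 T2 | a
  T0 -> b
  T1 -> d
  T2 -> c
  T3 -> a
  X4 -> T0 T1
  X5 -> T0 T1
  X6 -> T0 T1

CYK table (by increasing span) — only the sub-triangle for w[1..2]:
  T[1,1] 'a' = {A,B,C,S,T3}  orig:{A,B,C,S}
  T[2,2] 'a' = {A,B,C,S,T3}  orig:{A,B,C,S}
  T[1,2] 'aa' = {S}

Original NTs in T[1,2] deriving "aa": ["S"]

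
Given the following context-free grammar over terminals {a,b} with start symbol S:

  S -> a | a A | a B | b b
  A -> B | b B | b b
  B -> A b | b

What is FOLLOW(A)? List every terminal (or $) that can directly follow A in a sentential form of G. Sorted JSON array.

FIRST iteration:
iter 1:
  A via A→b B: +{b}
  B via B→A b: +{b}
  S via S→a: +{a}
  S via S→b b: +{b}
  S: {a,b}  A: {b}  B: {b}
iter 2: (stable)
  S: {a,b}  A: {b}  B: {b}

Compute FOLLOW by fixpoint:
initialize: $ ∈ FOLLOW(S)
pass 1:
  B→A b: FOLLOW(A) ⊇ FIRST(b) = {b}; new: +{b}
  S→a A: FOLLOW(A) ⊇ FOLLOW(S) ⊇ {$}; new: +{$}
  S→a B: FOLLOW(B) ⊇ FOLLOW(S) ⊇ {$}; new: +{$}
  FOLLOW(S)={$}  FOLLOW(A)={$,b}  FOLLOW(B)={$}
pass 2:
  A→B: FOLLOW(B) ⊇ FOLLOW(A) ⊇ {$,b}; new: +{b}
  FOLLOW(S)={$}  FOLLOW(A)={$,b}  FOLLOW(B)={$,b}
pass 3: — fixpoint
  FOLLOW(S)={$}  FOLLOW(A)={$,b}  FOLLOW(B)={$,b}

FOLLOW(A) = ["$", "b"]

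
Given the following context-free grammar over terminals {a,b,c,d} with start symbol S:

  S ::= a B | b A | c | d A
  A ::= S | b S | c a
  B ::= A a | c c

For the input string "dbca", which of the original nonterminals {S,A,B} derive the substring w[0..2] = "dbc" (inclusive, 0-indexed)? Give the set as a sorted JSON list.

Convert to CNF:
  S -> T0 B | T1 A | T3 A | c
  A -> T0 B | T1 A | T1 S | T2 T0 | T3 A | c
  B -> A T0 | T2 T2
  T0 -> a
  T1 -> b
  T2 -> c
  T3 -> d

CYK table (by increasing span) — only the sub-triangle for w[0..2]:
  cell(0,0) d: {T3}  orig:{}
  cell(1,1) b: {T1}  orig:{}
  cell(2,2) c: {A,S,T2}  orig:{A,S}
  cell(0,1) db: ∅
  cell(1,2) bc: {A,S}
  cell(0,2) dbc: {A,S}

Original NTs in T[0,2] deriving "dbc": ["A", "S"]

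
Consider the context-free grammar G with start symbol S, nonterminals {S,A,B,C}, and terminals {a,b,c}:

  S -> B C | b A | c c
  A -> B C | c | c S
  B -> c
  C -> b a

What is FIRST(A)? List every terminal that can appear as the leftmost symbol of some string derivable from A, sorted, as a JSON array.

Compute FIRST by fixpoint:
pass 1:
  A via A→c: +{c}
  B via B→c: +{c}
  C via C→b a: +{b}
  S via S→B C: +{c}
  S via S→b A: +{b}
  FIRST[S]={b,c}  FIRST[A]={c}  FIRST[B]={c}  FIRST[C]={b}
pass 2: (no change)
  FIRST[S]={b,c}  FIRST[A]={c}  FIRST[B]={c}  FIRST[C]={b}

FIRST(A) = ["c"]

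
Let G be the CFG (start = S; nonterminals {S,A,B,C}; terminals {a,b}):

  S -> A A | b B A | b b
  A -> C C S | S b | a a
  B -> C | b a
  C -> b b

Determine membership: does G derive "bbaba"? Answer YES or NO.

CNF form of G:
  S -> A A | T0 T0 | T0 X3
  A -> C X2 | S T0 | T1 T1
  B -> T0 T0 | T0 T1
  C -> T0 T0
  T0 -> b
  T1 -> a
  X2 -> C S
  X3 -> B A

Fill CYK table bottom-up:
  cell(0,0) b: {T0}  orig:{}
  cell(1,1) b: {T0}  orig:{}
  cell(2,2) a: {T1}  orig:{}
  cell(3,3) b: {T0}  orig:{}
  cell(4,4) a: {T1}  orig:{}
  cell(0,1) bb: {B,C,S}
  cell(1,2) ba: {B}
  cell(2,3) ab: ∅
  cell(3,4) ba: {B}
  cell(0,2) bba: ∅
  cell(1,3) bab: ∅
  cell(2,4) aba: ∅
  cell(0,3) bbab: ∅
  cell(1,4) baba: ∅
  cell(0,4) bbaba: ∅

S ∉ T[0,4] ⇒ NO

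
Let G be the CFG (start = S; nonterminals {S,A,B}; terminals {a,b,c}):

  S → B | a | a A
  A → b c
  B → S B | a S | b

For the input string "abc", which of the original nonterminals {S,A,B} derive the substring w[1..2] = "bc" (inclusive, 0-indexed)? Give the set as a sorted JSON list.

Convert to CNF:
  S -> S B | T2 A | T2 S | a | b
  A -> T0 T1
  B -> S B | T2 S | b
  T0 -> b
  T1 -> c
  T2 -> a

Fill CYK table bottom-up (cells [i..j] with 1 ≤ i ≤ j ≤ 2 only):
  cell(1,1) b: {B,S,T0}  orig:{B,S}
  cell(2,2) c: {T1}  orig:{}
  cell(1,2) bc: {A}

Original NTs in T[1,2] deriving "bc": ["A"]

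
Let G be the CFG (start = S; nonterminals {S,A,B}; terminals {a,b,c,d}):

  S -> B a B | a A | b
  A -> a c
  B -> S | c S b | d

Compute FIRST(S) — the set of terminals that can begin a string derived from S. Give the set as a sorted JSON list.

Compute FIRST by fixpoint:
iter 1:
  A via A→a c: +{a}
  B via B→c S b: +{c}
  B via B→d: +{d}
  S via S→B a B: +{c,d}
  S via S→a A: +{a}
  S via S→b: +{b}
  FIRST[S]={a,b,c,d}  FIRST[A]={a}  FIRST[B]={c,d}
iter 2:
  B via B→S: +{a,b}
  FIRST[S]={a,b,c,d}  FIRST[A]={a}  FIRST[B]={a,b,c,d}
iter 3: — fixpoint
  FIRST[S]={a,b,c,d}  FIRST[A]={a}  FIRST[B]={a,b,c,d}

FIRST(S) = ["a", "b", "c", "d"]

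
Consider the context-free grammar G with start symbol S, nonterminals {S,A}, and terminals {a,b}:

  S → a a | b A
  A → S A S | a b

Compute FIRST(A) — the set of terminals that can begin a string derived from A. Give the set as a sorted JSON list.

FIRST iteration:
round 1:
  A via A→a b: +{a}
  S via S→a a: +{a}
  S via S→b A: +{b}
  S: {a,b}  A: {a}
round 2:
  A via A→S A S: +{b}
  S: {a,b}  A: {a,b}
round 3: — fixpoint
  S: {a,b}  A: {a,b}

FIRST(A) = ["a", "b"]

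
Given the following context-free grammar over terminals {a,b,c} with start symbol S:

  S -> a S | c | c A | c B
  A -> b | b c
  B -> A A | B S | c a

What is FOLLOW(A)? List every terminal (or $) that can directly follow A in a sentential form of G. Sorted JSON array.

Compute FIRST by fixpoint:
pass 1:
  A via A→b: +{b}
  B via B→A A: +{b}
  B via B→c a: +{c}
  S via S→a S: +{a}
  S via S→c: +{c}
  S: {a,c}  A: {b}  B: {b,c}
pass 2: done
  S: {a,c}  A: {b}  B: {b,c}

FOLLOW iteration:
initialize: $ ∈ FOLLOW(S)
[1]
  B→A A: FOLLOW(A) ⊇ FIRST(A) = {b}; new: +{b}
  B→B S: FOLLOW(B) ⊇ FIRST(S) = {a,c}; new: +{a,c}
  B→B S: FOLLOW(S) ⊇ FOLLOW(B) ⊇ {a,c}; new: +{a,c}
  S→c A: FOLLOW(A) ⊇ FOLLOW(S) ⊇ {$,a,c}; new: +{$,a,c}
  S→c B: FOLLOW(B) ⊇ FOLLOW(S) ⊇ {$,a,c}; new: +{$}
  S: {$,a,c}  A: {$,a,b,c}  B: {$,a,c}
[2] (no change)
  S: {$,a,c}  A: {$,a,b,c}  B: {$,a,c}

FOLLOW(A) = ["$", "a", "b", "c"]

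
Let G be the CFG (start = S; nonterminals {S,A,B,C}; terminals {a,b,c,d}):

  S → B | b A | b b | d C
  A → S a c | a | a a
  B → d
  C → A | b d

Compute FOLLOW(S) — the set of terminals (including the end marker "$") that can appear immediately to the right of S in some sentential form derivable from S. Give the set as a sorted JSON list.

Compute FIRST by fixpoint:
round 1:
  A via A→a: +{a}
  B via B→d: +{d}
  C via C→A: +{a}
  C via C→b d: +{b}
  S via S→B: +{d}
  S via S→b A: +{b}
  FIRST[S]={b,d}  FIRST[A]={a}  FIRST[B]={d}  FIRST[C]={a,b}
round 2:
  A via A→S a c: +{b,d}
  C via C→A: +{d}
  FIRST[S]={b,d}  FIRST[A]={a,b,d}  FIRST[B]={d}  FIRST[C]={a,b,d}
round 3: done
  FIRST[S]={b,d}  FIRST[A]={a,b,d}  FIRST[B]={d}  FIRST[C]={a,b,d}

Compute FOLLOW by fixpoint:
FOLLOW(S) := {$}
round 1:
  A→S a c: FOLLOW(S) ⊇ FIRST(a) = {a}; new: +{a}
  S→B: FOLLOW(B) ⊇ FOLLOW(S) ⊇ {$,a}; new: +{$,a}
  S→b A: FOLLOW(A) ⊇ FOLLOW(S) ⊇ {$,a}; new: +{$,a}
  S→d C: FOLLOW(C) ⊇ FOLLOW(S) ⊇ {$,a}; new: +{$,a}
  S: {$,a}  A: {$,a}  B: {$,a}  C: {$,a}
round 2: (no change)
  S: {$,a}  A: {$,a}  B: {$,a}  C: {$,a}

FOLLOW(S) = ["$", "a"]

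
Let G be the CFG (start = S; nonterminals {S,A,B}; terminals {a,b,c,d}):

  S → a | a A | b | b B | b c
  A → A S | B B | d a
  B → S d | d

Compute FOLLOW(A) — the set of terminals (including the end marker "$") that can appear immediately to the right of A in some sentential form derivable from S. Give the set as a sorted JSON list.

Compute FIRST by fixpoint:
[1]
  A via A→d a: +{d}
  B via B→d: +{d}
  S via S→a: +{a}
  S via S→b: +{b}
  FIRST(S)={a,b}  FIRST(A)={d}  FIRST(B)={d}
[2]
  B via B→S d: +{a,b}
  FIRST(S)={a,b}  FIRST(A)={d}  FIRST(B)={a,b,d}
[3]
  A via A→B B: +{a,b}
  FIRST(S)={a,b}  FIRST(A)={a,b,d}  FIRST(B)={a,b,d}
[4] — fixpoint
  FIRST(S)={a,b}  FIRST(A)={a,b,d}  FIRST(B)={a,b,d}

Compute FOLLOW by fixpoint:
seed FOLLOW(S) with $
[1]
  A→A S: FOLLOW(A) ⊇ FIRST(S) = {a,b}; new: +{a,b}
  A→A S: FOLLOW(S) ⊇ FOLLOW(A) ⊇ {a,b}; new: +{a,b}
  A→B B: FOLLOW(B) ⊇ FIRST(B) = {a,b,d}; new: +{a,b,d}
  B→S d: FOLLOW(S) ⊇ FIRST(d) = {d}; new: +{d}
  S→a A: FOLLOW(A) ⊇ FOLLOW(S) ⊇ {$,a,b,d}; new: +{$,d}
  S→b B: FOLLOW(B) ⊇ FOLLOW(S) ⊇ {$,a,b,d}; new: +{$}
  FOLLOW[S]={$,a,b,d}  FOLLOW[A]={$,a,b,d}  FOLLOW[B]={$,a,b,d}
[2] (stable)
  FOLLOW[S]={$,a,b,d}  FOLLOW[A]={$,a,b,d}  FOLLOW[B]={$,a,b,d}

FOLLOW(A) = ["$", "a", "b", "d"]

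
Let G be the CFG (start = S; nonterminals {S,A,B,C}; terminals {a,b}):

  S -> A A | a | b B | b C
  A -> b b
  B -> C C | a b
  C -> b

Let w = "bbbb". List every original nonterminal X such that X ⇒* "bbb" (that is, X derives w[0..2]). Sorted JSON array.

Convert to CNF:
  S -> A A | T0 B | T0 C | a
  A -> T0 T0
  B -> C C | T1 T0
  C -> b
  T0 -> b
  T1 -> a

Fill CYK table bottom-up (cells [i..j] with 0 ≤ i ≤ j ≤ 2 only):
  [0..0]={C,T0}  "b"  orig:{C}
  [1..1]={C,T0}  "b"  orig:{C}
  [2..2]={C,T0}  "b"  orig:{C}
  [0..1]={A,B,S}  "bb"
  [1..2]={A,B,S}  "bb"
  [0..2]={S}  "bbb"

Original NTs in T[0,2] deriving "bbb": ["S"]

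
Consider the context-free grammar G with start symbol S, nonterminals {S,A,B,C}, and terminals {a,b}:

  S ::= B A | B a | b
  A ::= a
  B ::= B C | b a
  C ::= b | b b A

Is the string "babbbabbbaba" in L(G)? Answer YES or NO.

CNF form of G:
  S -> B A | B T1 | b
  A -> a
  B -> B C | T0 T1
  C -> T0 X2 | b
  T0 -> b
  T1 -> a
  X2 -> T0 A

CYK table (by increasing span):
  T[0,0] 'b' = {C,S,T0}  orig:{C,S}
  T[1,1] 'a' = {A,T1}  orig:{A}
  T[2,2] 'b' = {C,S,T0}  orig:{C,S}
  T[3,3] 'b' = {C,S,T0}  orig:{C,S}
  T[4,4] 'b' = {C,S,T0}  orig:{C,S}
  T[5,5] 'a' = {A,T1}  orig:{A}
  T[6,6] 'b' = {C,S,T0}  orig:{C,S}
  T[7,7] 'b' = {C,S,T0}  orig:{C,S}
  T[8,8] 'b' = {C,S,T0}  orig:{C,S}
  T[9,9] 'a' = {A,T1}  orig:{A}
  T[10,10] 'b' = {C,S,T0}  orig:{C,S}
  T[11,11] 'a' = {A,T1}  orig:{A}
  T[0,1] 'ba' = {B,X2}  orig:{B}
  T[1,2] 'ab' = ∅
  T[2,3] 'bb' = ∅
  T[3,4] 'bb' = ∅
  T[4,5] 'ba' = {B,X2}  orig:{B}
  T[5,6] 'ab' = ∅
  T[6,7] 'bb' = ∅
  T[7,8] 'bb' = ∅
  T[8,9] 'ba' = {B,X2}  orig:{B}
  T[9,10] 'ab' = ∅
  T[10,11] 'ba' = {B,X2}  orig:{B}
  T[0,2] 'bab' = {B}
  T[1,3] 'abb' = ∅
  T[2,4] 'bbb' = ∅
  T[3,5] 'bba' = {C}
  T[4,6] 'bab' = {B}
  T[5,7] 'abb' = ∅
  T[6,8] 'bbb' = ∅
  T[7,9] 'bba' = {C}
  T[8,10] 'bab' = {B}
  T[9,11] 'aba' = ∅
  T[0,3] 'babb' = {B}
  T[1,4] 'abbb' = ∅
  T[2,5] 'bbba' = ∅
  T[3,6] 'bbab' = ∅
  T[4,7] 'babb' = {B}
  T[5,8] 'abbb' = ∅
  T[6,9] 'bbba' = ∅
  T[7,10] 'bbab' = ∅
  T[8,11] 'baba' = {S}
  T[0,4] 'babbb' = {B}
  T[1,5] 'abbba' = ∅
  T[2,6] 'bbbab' = ∅
  T[3,7] 'bbabb' = ∅
  T[4,8] 'babbb' = {B}
  T[5,9] 'abbba' = ∅
  T[6,10] 'bbbab' = ∅
  T[7,11] 'bbaba' = ∅
  T[0,5] 'babbba' = {B,S}
  T[1,6] 'abbbab' = ∅
  T[2,7] 'bbbabb' = ∅
  T[3,8] 'bbabbb' = ∅
  T[4,9] 'babbba' = {B,S}
  T[5,10] 'abbbab' = ∅
  T[6,11] 'bbbaba' = ∅
  T[0,6] 'babbbab' = {B}
  T[1,7] 'abbbabb' = ∅
  T[2,8] 'bbbabbb' = ∅
  T[3,9] 'bbabbba' = ∅
  T[4,10] 'babbbab' = {B}
  T[5,11] 'abbbaba' = ∅
  T[0,7] 'babbbabb' = {B}
  T[1,8] 'abbbabbb' = ∅
  T[2,9] 'bbbabbba' = ∅
  T[3,10] 'bbabbbab' = ∅
  T[4,11] 'babbbaba' = {S}
  T[0,8] 'babbbabbb' = {B}
  T[1,9] 'abbbabbba' = ∅
  T[2,10] 'bbbabbbab' = ∅
  T[3,11] 'bbabbbaba' = ∅
  T[0,9] 'babbbabbba' = {B,S}
  T[1,10] 'abbbabbbab' = ∅
  T[2,11] 'bbbabbbaba' = ∅
  T[0,10] 'babbbabbbab' = {B}
  T[1,11] 'abbbabbbaba' = ∅
  T[0,11] 'babbbabbbaba' = {S}

S ∈ T[0,11] ⇒ YES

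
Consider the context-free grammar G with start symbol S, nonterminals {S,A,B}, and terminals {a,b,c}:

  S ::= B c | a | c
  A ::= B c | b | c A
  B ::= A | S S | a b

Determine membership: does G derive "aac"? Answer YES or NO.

Convert to CNF:
  S -> B T0 | a | c
  A -> B T0 | T0 A | b
  B -> B T0 | S S | T0 A | T1 T2 | b
  T0 -> c
  T1 -> a
  T2 -> b

Fill CYK table bottom-up:
  [0..0]={S,T1}  "a"  orig:{S}
  [1..1]={S,T1}  "a"  orig:{S}
  [2..2]={S,T0}  "c"  orig:{S}
  [0..1]={B}  "aa"
  [1..2]={B}  "ac"
  [0..2]={A,B,S}  "aac"

S ∈ T[0,2] ⇒ YES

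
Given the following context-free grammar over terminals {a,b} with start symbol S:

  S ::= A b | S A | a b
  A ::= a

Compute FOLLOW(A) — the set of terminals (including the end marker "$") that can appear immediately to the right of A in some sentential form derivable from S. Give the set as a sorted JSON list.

FIRST sets, iterate to fixpoint:
[1]
  A via A→a: +{a}
  S via S→A b: +{a}
  FIRST[S]={a}  FIRST[A]={a}
[2] (stable)
  FIRST[S]={a}  FIRST[A]={a}

FOLLOW iteration:
FOLLOW(S) := {$}
iter 1:
  S→A b: FOLLOW(A) ⊇ FIRST(b) = {b}; new: +{b}
  S→S A: FOLLOW(S) ⊇ FIRST(A) = {a}; new: +{a}
  S→S A: FOLLOW(A) ⊇ FOLLOW(S) ⊇ {$,a}; new: +{$,a}
  FOLLOW(S)={$,a}  FOLLOW(A)={$,a,b}
iter 2: — fixpoint
  FOLLOW(S)={$,a}  FOLLOW(A)={$,a,b}

FOLLOW(A) = ["$", "a", "b"]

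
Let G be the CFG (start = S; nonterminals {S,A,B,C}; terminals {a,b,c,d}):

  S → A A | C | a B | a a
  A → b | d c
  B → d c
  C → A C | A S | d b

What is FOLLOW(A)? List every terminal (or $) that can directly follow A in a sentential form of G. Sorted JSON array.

FIRST sets, iterate to fixpoint:
[1]
  A via A→b: +{b}
  A via A→d c: +{d}
  B via B→d c: +{d}
  C via C→A C: +{b,d}
  S via S→A A: +{b,d}
  S via S→a B: +{a}
  FIRST(S)={a,b,d}  FIRST(A)={b,d}  FIRST(B)={d}  FIRST(C)={b,d}
[2] (no change)
  FIRST(S)={a,b,d}  FIRST(A)={b,d}  FIRST(B)={d}  FIRST(C)={b,d}

Compute FOLLOW by fixpoint:
initialize: $ ∈ FOLLOW(S)
[1]
  C→A C: FOLLOW(A) ⊇ FIRST(C) = {b,d}; new: +{b,d}
  C→A S: FOLLOW(A) ⊇ FIRST(S) = {a,b,d}; new: +{a}
  S→A A: FOLLOW(A) ⊇ FOLLOW(S) ⊇ {$}; new: +{$}
  S→C: FOLLOW(C) ⊇ FOLLOW(S) ⊇ {$}; new: +{$}
  S→a B: FOLLOW(B) ⊇ FOLLOW(S) ⊇ {$}; new: +{$}
  S: {$}  A: {$,a,b,d}  B: {$}  C: {$}
[2] (stable)
  S: {$}  A: {$,a,b,d}  B: {$}  C: {$}

FOLLOW(A) = ["$", "a", "b", "d"]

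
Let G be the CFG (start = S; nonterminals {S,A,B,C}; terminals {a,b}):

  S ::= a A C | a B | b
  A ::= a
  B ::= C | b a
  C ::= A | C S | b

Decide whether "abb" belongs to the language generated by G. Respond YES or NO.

CNF form of G:
  S -> T1 B | T1 X2 | b
  A -> a
  B -> C S | T0 T1 | a | b
  C -> C S | a | b
  T0 -> b
  T1 -> a
  X2 -> A C

CYK fill:
  [0..0]={A,B,C,T1}  "a"  orig:{A,B,C}
  [1..1]={B,C,S,T0}  "b"  orig:{B,C,S}
  [2..2]={B,C,S,T0}  "b"  orig:{B,C,S}
  [0..1]={B,C,S,X2}  "ab"  orig:{B,C,S}
  [1..2]={B,C}  "bb"
  [0..2]={B,C,S,X2}  "abb"  orig:{B,C,S}

S ∈ T[0,2] ⇒ YES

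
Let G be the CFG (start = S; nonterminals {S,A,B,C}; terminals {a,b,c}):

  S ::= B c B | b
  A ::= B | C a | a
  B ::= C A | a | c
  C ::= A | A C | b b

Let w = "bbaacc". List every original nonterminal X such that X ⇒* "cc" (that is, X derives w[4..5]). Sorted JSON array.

CNF form of G:
  S -> B X3 | b
  A -> C A | C T0 | a | c
  B -> C A | a | c
  C -> A C | C A | C T0 | T1 T1 | a | c
  T0 -> a
  T1 -> b
  T2 -> c
  X3 -> T2 B

CYK fill — only the sub-triangle for w[4..5]:
  cell(4,4) c: {A,B,C,T2}  orig:{A,B,C}
  cell(5,5) c: {A,B,C,T2}  orig:{A,B,C}
  cell(4,5) cc: {A,B,C,X3}  orig:{A,B,C}

Original NTs in T[4,5] deriving "cc": ["A", "B", "C"]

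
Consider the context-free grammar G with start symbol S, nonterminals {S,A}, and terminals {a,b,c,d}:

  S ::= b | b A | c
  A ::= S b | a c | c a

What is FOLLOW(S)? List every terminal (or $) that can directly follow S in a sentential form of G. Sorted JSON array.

Compute FIRST by fixpoint:
iter 1:
  A via A→a c: +{a}
  A via A→c a: +{c}
  S via S→b: +{b}
  S via S→c: +{c}
  FIRST(S)={b,c}  FIRST(A)={a,c}
iter 2:
  A via A→S b: +{b}
  FIRST(S)={b,c}  FIRST(A)={a,b,c}
iter 3: (stable)
  FIRST(S)={b,c}  FIRST(A)={a,b,c}

FOLLOW sets:
initialize: $ ∈ FOLLOW(S)
iter 1:
  A→S b: FOLLOW(S) ⊇ FIRST(b) = {b}; new: +{b}
  S→b A: FOLLOW(A) ⊇ FOLLOW(S) ⊇ {$,b}; new: +{$,b}
  S: {$,b}  A: {$,b}
iter 2: done
  S: {$,b}  A: {$,b}

FOLLOW(S) = ["$", "b"]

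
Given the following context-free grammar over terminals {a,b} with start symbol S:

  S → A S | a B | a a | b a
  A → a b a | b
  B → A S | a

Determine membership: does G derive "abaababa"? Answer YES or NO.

CNF form of G:
  S -> A S | T0 B | T0 T0 | T1 T0
  A -> T0 X2 | b
  B -> A S | a
  T0 -> a
  T1 -> b
  X2 -> T1 T0

CYK table (by increasing span):
  cell(0,0) a: {B,T0}  orig:{B}
  cell(1,1) b: {A,T1}  orig:{A}
  cell(2,2) a: {B,T0}  orig:{B}
  cell(3,3) a: {B,T0}  orig:{B}
  cell(4,4) b: {A,T1}  orig:{A}
  cell(5,5) a: {B,T0}  orig:{B}
  cell(6,6) b: {A,T1}  orig:{A}
  cell(7,7) a: {B,T0}  orig:{B}
  cell(0,1) ab: ∅
  cell(1,2) ba: {S,X2}  orig:{S}
  cell(2,3) aa: {S}
  cell(3,4) ab: ∅
  cell(4,5) ba: {S,X2}  orig:{S}
  cell(5,6) ab: ∅
  cell(6,7) ba: {S,X2}  orig:{S}
  cell(0,2) aba: {A}
  cell(1,3) baa: {B,S}
  cell(2,4) aab: ∅
  cell(3,5) aba: {A}
  cell(4,6) bab: ∅
  cell(5,7) aba: {A}
  cell(0,3) abaa: {S}
  cell(1,4) baab: ∅
  cell(2,5) aaba: ∅
  cell(3,6) abab: ∅
  cell(4,7) baba: ∅
  cell(0,4) abaab: ∅
  cell(1,5) baaba: ∅
  cell(2,6) aabab: ∅
  cell(3,7) ababa: {B,S}
  cell(0,5) abaaba: ∅
  cell(1,6) baabab: ∅
  cell(2,7) aababa: {S}
  cell(0,6) abaabab: ∅
  cell(1,7) baababa: {B,S}
  cell(0,7) abaababa: {B,S}

S ∈ T[0,7] ⇒ YES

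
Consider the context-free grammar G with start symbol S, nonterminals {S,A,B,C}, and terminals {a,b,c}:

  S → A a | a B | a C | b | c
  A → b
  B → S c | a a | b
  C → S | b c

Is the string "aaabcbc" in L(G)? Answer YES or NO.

CNF form of G:
  S -> A T1 | T1 B | T1 C | b | c
  A -> b
  B -> S T0 | T1 T1 | b
  C -> A T1 | T1 B | T1 C | T2 T0 | b | c
  T0 -> c
  T1 -> a
  T2 -> b

Fill CYK table bottom-up:
  cell(0,0) a: {T1}  orig:{}
  cell(1,1) a: {T1}  orig:{}
  cell(2,2) a: {T1}  orig:{}
  cell(3,3) b: {A,B,C,S,T2}  orig:{A,B,C,S}
  cell(4,4) c: {C,S,T0}  orig:{C,S}
  cell(5,5) b: {A,B,C,S,T2}  orig:{A,B,C,S}
  cell(6,6) c: {C,S,T0}  orig:{C,S}
  cell(0,1) aa: {B}
  cell(1,2) aa: {B}
  cell(2,3) ab: {C,S}
  cell(3,4) bc: {B,C}
  cell(4,5) cb: ∅
  cell(5,6) bc: {B,C}
  cell(0,2) aaa: {C,S}
  cell(1,3) aab: {C,S}
  cell(2,4) abc: {B,C,S}
  cell(3,5) bcb: ∅
  cell(4,6) cbc: ∅
  cell(0,3) aaab: {C,S}
  cell(1,4) aabc: {B,C,S}
  cell(2,5) abcb: ∅
  cell(3,6) bcbc: ∅
  cell(0,4) aaabc: {B,C,S}
  cell(1,5) aabcb: ∅
  cell(2,6) abcbc: ∅
  cell(0,5) aaabcb: ∅
  cell(1,6) aabcbc: ∅
  cell(0,6) aaabcbc: ∅

S ∉ T[0,6] ⇒ NO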